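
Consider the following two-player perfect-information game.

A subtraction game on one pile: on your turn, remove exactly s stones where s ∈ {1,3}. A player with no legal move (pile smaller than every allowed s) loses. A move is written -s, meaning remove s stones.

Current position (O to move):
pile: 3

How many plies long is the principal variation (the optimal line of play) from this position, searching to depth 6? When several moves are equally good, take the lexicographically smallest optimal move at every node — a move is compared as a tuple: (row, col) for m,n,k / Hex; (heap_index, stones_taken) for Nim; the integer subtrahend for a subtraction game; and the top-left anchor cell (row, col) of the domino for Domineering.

[3] O move#1: -1:+1/2*, -3:+1/0
[2] X move#2: -1:-1/1*
[1] O move#3: -1:+1/0*
[0] end (terminal -1, X#4); searched 3 to 6

PV length from [3]: 3 plies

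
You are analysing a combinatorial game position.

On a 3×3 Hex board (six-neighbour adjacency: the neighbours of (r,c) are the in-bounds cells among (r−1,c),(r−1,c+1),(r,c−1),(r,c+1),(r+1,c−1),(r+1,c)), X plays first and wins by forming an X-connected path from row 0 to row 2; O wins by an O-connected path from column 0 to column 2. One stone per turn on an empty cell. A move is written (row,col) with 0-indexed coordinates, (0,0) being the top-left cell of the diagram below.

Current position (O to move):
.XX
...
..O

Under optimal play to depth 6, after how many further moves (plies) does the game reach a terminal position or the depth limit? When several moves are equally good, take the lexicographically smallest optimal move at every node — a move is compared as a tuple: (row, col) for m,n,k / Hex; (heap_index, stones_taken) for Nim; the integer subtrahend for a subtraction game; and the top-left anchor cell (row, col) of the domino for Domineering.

PV length from [.XX/.../..O]: 5 plies

p1 O@[.XX/.../..O]: (0,0)[OXX/.../..O]-1 (1,0)[.XX/O../..O]-1 (1,1)[.XX/.O./..O]+1* (1,2)[.XX/..O/..O]-1 (2,0)[.XX/.../O.O]-1 (2,1)[.XX/.../.OO]-1
p2 X@[.XX/.O./..O]: (0,0)[XXX/.O./..O]-1* (1,0)[.XX/XO./..O]-1 (1,2)[.XX/.OX/..O]-1 (2,0)[.XX/.O./X.O]-1 (2,1)[.XX/.O./.XO]-1
p3 O@[XXX/.O./..O]: (1,0)[XXX/OO./..O]+1* (1,2)[XXX/.OO/..O]+1 (2,0)[XXX/.O./O.O]+1 (2,1)[XXX/.O./.OO]+1
p4 X@[XXX/OO./..O]: (1,2)[XXX/OOX/..O]-1* (2,0)[XXX/OO./X.O]-1 (2,1)[XXX/OO./.XO]-1
p5 O@[XXX/OOX/..O]: (2,0)[XXX/OOX/O.O]-1 (2,1)[XXX/OOX/.OO]+1*
p6 X@[XXX/OOX/.OO] terminal -1; root [.XX/.../..O] d6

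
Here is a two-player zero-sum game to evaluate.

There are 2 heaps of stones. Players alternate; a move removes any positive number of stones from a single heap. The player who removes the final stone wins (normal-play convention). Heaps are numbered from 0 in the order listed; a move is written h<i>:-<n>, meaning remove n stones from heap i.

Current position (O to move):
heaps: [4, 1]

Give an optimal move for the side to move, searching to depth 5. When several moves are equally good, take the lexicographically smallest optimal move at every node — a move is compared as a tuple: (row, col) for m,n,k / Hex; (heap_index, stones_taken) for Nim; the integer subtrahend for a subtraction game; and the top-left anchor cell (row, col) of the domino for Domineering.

O's best at [(4,1)]: h0:-3

[(4,1)] O move#1: h0:-1:-1/(3,1), h0:-2:-1/(2,1), h0:-3:+1/(1,1)*, h0:-4:-1/(0,1), h1:-1:-1/(4,0)
[(1,1)] X move#2: h0:-1:-1/(0,1)*, h1:-1:-1/(1,0)
[(0,1)] O move#3: h1:-1:+1/(0,0)*
[(0,0)] end (terminal -1, X#4); searched (4,1) to 5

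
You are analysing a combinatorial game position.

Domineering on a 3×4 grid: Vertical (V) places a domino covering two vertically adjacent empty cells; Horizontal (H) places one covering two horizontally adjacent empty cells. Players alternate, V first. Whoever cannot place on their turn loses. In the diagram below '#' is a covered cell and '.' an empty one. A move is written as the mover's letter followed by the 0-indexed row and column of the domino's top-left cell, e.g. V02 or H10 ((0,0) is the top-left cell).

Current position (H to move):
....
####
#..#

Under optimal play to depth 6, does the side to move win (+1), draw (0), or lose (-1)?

ply 1, H at ..../####/#..# | H00=+1→##../####/#..#*; H01=+1→.##./####/#..#; H02=+1→..##/####/#..#; H21=+1→..../####/####
ply 2: ##../####/#..# is terminal -1 (V); from ..../####/#..# depth 6

value(..../####/#..#, H) = +1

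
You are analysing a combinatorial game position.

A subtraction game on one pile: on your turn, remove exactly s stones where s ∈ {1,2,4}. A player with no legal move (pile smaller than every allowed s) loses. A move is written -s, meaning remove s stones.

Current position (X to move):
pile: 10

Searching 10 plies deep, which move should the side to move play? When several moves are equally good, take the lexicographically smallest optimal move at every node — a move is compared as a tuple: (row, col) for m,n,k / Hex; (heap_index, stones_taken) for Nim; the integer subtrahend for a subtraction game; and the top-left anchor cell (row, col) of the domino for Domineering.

ply 1, X at 10 | -1=+1→9*; -2=-1→8; -4=+1→6
ply 2, O at 9 | -1=-1→8*; -2=-1→7; -4=-1→5
ply 3, X at 8 | -1=-1→7; -2=+1→6*; -4=-1→4
ply 4, O at 6 | -1=-1→5*; -2=-1→4; -4=-1→2
ply 5, X at 5 | -1=-1→4; -2=+1→3*; -4=-1→1
ply 6, O at 3 | -1=-1→2*; -2=-1→1
ply 7, X at 2 | -1=-1→1; -2=+1→0*
ply 8: 0 is terminal -1 (O); from 10 depth 10

X's best at [10]: -1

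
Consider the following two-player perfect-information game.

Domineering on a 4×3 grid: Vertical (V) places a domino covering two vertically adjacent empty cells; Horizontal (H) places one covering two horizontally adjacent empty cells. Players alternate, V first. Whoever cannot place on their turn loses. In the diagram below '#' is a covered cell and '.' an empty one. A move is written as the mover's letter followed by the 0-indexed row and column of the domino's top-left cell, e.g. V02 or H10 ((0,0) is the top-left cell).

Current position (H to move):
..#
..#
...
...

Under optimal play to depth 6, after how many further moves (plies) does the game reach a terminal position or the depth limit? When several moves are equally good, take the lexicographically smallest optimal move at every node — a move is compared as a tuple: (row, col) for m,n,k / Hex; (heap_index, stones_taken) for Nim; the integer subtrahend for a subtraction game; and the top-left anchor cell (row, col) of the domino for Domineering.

ply 1, H at ..#/..#/.../... | H00=-1→###/..#/.../...*; H10=-1→..#/###/.../...; H20=-1→..#/..#/##./...; H21=-1→..#/..#/.##/...; H30=-1→..#/..#/.../##.; H31=-1→..#/..#/.../.##
ply 2, V at ###/..#/.../... | V10=-1→###/#.#/#../...; V11=+1→###/.##/.#./...*; V20=-1→###/..#/#../#..; V21=+1→###/..#/.#./.#.; V22=-1→###/..#/..#/..#
ply 3, H at ###/.##/.#./... | H30=-1→###/.##/.#./##.*; H31=-1→###/.##/.#./.##
ply 4, V at ###/.##/.#./##. | V10=+1→###/###/##./##.*; V22=+1→###/.##/.##/###
ply 5: ###/###/##./##. is terminal -1 (H); from ..#/..#/.../... depth 6

PV length from [..#/..#/.../...]: 4 plies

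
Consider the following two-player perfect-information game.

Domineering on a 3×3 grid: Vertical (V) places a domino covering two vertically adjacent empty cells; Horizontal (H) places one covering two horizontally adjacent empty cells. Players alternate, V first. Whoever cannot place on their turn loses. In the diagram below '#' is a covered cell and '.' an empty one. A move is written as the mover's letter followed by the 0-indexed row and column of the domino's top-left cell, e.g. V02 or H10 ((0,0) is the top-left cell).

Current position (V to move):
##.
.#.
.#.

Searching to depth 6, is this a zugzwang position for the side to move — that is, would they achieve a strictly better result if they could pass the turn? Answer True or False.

ply 1, V at ##./.#./.#. | V02=+1→###/.##/.#.*; V10=+1→##./##./##.; V12=+1→##./.##/.##
ply 2: ###/.##/.#. is terminal -1 (H); from ##./.#./.#. depth 6
pass branch (H moves first from the same position):
  | ply 1: ##./.#./.#. is terminal -1 (H); from ##./.#./.#. depth 6
V moving scores +1; V passing scores +1

zugzwang(##./.#./.#., V) = False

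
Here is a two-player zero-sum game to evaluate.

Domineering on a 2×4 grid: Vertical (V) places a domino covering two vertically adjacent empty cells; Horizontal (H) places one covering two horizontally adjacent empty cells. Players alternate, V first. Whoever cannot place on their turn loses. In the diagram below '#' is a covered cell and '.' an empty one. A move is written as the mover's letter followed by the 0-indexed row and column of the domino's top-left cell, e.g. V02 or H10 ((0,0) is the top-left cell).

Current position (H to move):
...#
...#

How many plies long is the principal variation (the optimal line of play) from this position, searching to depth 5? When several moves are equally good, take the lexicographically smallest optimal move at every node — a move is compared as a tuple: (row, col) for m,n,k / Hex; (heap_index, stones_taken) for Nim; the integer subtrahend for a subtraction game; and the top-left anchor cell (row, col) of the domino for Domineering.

PV length from [...#/...#]: 3 plies

[...#/...#] H move#1: H00:+1/##.#/...#*, H01:+1/.###/...#, H10:+1/...#/##.#, H11:+1/...#/.###
[##.#/...#] V move#2: V02:-1/####/..##*
[####/..##] H move#3: H10:+1/####/####*
[####/####] end (terminal -1, V#4); searched ...#/...# to 5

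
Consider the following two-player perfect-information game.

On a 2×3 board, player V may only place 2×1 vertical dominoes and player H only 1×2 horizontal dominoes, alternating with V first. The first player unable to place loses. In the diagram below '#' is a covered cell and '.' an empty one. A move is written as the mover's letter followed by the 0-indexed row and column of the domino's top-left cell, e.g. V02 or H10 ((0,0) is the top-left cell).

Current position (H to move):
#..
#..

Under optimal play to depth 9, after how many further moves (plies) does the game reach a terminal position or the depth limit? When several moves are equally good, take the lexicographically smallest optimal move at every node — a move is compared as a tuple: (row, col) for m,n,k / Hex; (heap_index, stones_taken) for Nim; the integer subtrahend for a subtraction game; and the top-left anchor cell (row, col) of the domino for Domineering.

[#../#..] H move#1: H01:+1/###/#..*, H11:+1/#../###
[###/#..] end (terminal -1, V#2); searched #../#.. to 9

PV length from [#../#..]: 1 ply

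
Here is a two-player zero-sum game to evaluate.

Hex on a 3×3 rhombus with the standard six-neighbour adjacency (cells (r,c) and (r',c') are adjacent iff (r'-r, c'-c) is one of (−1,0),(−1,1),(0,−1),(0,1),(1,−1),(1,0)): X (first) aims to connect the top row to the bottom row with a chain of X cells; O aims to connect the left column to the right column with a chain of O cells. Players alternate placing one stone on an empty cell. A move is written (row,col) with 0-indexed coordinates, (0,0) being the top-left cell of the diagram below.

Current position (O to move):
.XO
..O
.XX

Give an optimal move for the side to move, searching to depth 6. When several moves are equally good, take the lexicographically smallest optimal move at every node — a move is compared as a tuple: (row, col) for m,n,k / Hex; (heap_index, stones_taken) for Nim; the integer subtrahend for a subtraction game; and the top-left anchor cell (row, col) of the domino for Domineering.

[.XO/..O/.XX] O move#1: (0,0):-1/OXO/..O/.XX, (1,0):-1/.XO/O.O/.XX, (1,1):+1/.XO/.OO/.XX*, (2,0):-1/.XO/..O/OXX
[.XO/.OO/.XX] X move#2: (0,0):-1/XXO/.OO/.XX*, (1,0):-1/.XO/XOO/.XX, (2,0):-1/.XO/.OO/XXX
[XXO/.OO/.XX] O move#3: (1,0):+1/XXO/OOO/.XX*, (2,0):+1/XXO/.OO/OXX
[XXO/OOO/.XX] end (terminal -1, X#4); searched .XO/..O/.XX to 6

O's best at [.XO/..O/.XX]: (1,1)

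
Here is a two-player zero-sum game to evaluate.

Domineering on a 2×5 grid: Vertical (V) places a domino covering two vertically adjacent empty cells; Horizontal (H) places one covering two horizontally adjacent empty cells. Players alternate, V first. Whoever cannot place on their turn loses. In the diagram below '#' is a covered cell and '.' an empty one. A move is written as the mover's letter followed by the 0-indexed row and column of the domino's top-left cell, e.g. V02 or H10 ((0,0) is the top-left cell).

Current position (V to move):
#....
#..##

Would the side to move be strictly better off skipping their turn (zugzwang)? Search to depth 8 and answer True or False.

zugzwang(#..../#..##, V) = False

[#..../#..##] V move#1: V01:-1/##.../##.##, V02:+1/#.#../#.###*
[#.#../#.###] H move#2: H03:-1/#.###/#.###*
[#.###/#.###] V move#3: V01:+1/#####/#####*
[#####/#####] end (terminal -1, H#4); searched #..../#..## to 8
suppose V passes — search the same position with H to move:
pass> [#..../#..##] H move#1: H01:+1/###../#..##*, H02:-1/#.##./#..##, H03:-1/#..##/#..##, H11:+1/#..../#####
pass> [###../#..##] end (terminal -1, V#2); searched #..../#..## to 8
for V: play +1, pass -1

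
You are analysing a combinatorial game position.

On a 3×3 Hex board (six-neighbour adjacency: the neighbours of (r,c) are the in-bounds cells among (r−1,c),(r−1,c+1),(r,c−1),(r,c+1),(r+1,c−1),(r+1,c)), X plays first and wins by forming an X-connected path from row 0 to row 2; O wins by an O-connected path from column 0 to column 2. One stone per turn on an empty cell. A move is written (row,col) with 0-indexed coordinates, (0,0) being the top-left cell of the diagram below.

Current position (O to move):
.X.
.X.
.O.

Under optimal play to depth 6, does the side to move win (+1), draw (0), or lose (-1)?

p1 O@[.X./.X./.O.]: (0,0)[OX./.X./.O.]-1 (0,2)[.XO/.X./.O.]-1 (1,0)[.X./OX./.O.]-1 (1,2)[.X./.XO/.O.]-1 (2,0)[.X./.X./OO.]+1* (2,2)[.X./.X./.OO]-1
p2 X@[.X./.X./OO.]: (0,0)[XX./.X./OO.]-1* (0,2)[.XX/.X./OO.]-1 (1,0)[.X./XX./OO.]-1 (1,2)[.X./.XX/OO.]-1 (2,2)[.X./.X./OOX]-1
p3 O@[XX./.X./OO.]: (0,2)[XXO/.X./OO.]+1* (1,0)[XX./OX./OO.]+1 (1,2)[XX./.XO/OO.]+1 (2,2)[XX./.X./OOO]+1
p4 X@[XXO/.X./OO.]: (1,0)[XXO/XX./OO.]-1* (1,2)[XXO/.XX/OO.]-1 (2,2)[XXO/.X./OOX]-1
p5 O@[XXO/XX./OO.]: (1,2)[XXO/XXO/OO.]+1* (2,2)[XXO/XX./OOO]+1
p6 X@[XXO/XXO/OO.] terminal -1; root [.X./.X./.O.] d6

value(.X./.X./.O., O) = +1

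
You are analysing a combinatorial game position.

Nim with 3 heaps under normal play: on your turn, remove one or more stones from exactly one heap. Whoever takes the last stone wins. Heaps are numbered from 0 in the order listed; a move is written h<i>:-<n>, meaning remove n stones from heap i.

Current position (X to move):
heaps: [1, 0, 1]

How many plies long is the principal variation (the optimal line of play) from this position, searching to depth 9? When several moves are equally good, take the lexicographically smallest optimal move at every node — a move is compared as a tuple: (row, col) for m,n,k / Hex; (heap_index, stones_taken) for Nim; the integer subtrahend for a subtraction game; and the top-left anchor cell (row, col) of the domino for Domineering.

PV length from [(1,0,1)]: 2 plies

[(1,0,1)] X move#1: h0:-1:-1/(0,0,1)*, h2:-1:-1/(1,0,0)
[(0,0,1)] O move#2: h2:-1:+1/(0,0,0)*
[(0,0,0)] end (terminal -1, X#3); searched (1,0,1) to 9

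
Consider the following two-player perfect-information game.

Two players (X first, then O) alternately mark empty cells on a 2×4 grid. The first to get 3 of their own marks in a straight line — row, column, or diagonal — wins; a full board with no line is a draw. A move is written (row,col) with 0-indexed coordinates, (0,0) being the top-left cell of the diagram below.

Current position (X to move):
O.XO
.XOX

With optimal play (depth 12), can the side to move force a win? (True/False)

p1 X@[O.XO/.XOX]: (0,1)[OXXO/.XOX]+0* (1,0)[O.XO/XXOX]+0
p2 O@[OXXO/.XOX]: (1,0)[OXXO/OXOX]+0*
p3 X@[OXXO/OXOX] terminal +0; root [O.XO/.XOX] d12

X winning at [O.XO/.XOX]: False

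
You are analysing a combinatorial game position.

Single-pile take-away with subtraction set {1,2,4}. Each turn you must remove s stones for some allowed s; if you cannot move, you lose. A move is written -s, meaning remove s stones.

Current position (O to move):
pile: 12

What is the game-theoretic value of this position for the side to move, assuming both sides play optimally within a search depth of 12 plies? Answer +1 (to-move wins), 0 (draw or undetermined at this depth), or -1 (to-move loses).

p1 O@[12]: -1[11]-1* -2[10]-1 -4[8]-1
p2 X@[11]: -1[10]-1 -2[9]+1* -4[7]-1
p3 O@[9]: -1[8]-1* -2[7]-1 -4[5]-1
p4 X@[8]: -1[7]-1 -2[6]+1* -4[4]-1
p5 O@[6]: -1[5]-1* -2[4]-1 -4[2]-1
p6 X@[5]: -1[4]-1 -2[3]+1* -4[1]-1
p7 O@[3]: -1[2]-1* -2[1]-1
p8 X@[2]: -1[1]-1 -2[0]+1*
p9 O@[0] terminal -1; root [12] d12

value(12, O) = -1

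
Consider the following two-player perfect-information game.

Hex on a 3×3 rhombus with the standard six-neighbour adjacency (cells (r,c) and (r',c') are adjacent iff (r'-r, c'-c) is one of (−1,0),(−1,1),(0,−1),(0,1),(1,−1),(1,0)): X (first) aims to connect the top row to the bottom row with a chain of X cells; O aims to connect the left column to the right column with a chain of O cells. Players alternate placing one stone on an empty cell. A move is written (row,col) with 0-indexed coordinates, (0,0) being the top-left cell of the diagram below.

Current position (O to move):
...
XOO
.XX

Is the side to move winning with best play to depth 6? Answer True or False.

O winning at [.../XOO/.XX]: True

[.../XOO/.XX] O move#1: (0,0):+1/O../XOO/.XX*, (0,1):+1/.O./XOO/.XX, (0,2):-1/..O/XOO/.XX, (2,0):+1/.../XOO/OXX
[O../XOO/.XX] X move#2: (0,1):-1/OX./XOO/.XX*, (0,2):-1/O.X/XOO/.XX, (2,0):-1/O../XOO/XXX
[OX./XOO/.XX] O move#3: (0,2):-1/OXO/XOO/.XX, (2,0):+1/OX./XOO/OXX*
[OX./XOO/OXX] end (terminal -1, X#4); searched .../XOO/.XX to 6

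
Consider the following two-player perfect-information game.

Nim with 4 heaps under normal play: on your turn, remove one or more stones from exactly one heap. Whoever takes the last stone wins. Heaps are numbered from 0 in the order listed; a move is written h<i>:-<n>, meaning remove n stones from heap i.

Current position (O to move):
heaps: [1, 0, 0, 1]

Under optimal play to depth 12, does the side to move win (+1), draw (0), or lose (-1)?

value((1,0,0,1), O) = -1

ply 1, O at (1,0,0,1) | h0:-1=-1→(0,0,0,1)*; h3:-1=-1→(1,0,0,0)
ply 2, X at (0,0,0,1) | h3:-1=+1→(0,0,0,0)*
ply 3: (0,0,0,0) is terminal -1 (O); from (1,0,0,1) depth 12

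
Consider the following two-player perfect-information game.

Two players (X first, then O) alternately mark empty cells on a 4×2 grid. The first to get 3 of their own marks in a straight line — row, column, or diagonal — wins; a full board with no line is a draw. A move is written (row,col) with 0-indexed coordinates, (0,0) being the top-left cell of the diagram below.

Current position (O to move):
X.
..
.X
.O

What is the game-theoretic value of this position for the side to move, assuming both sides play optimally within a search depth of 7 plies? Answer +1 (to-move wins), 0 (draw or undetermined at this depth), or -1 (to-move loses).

value(X./../.X/.O, O) = 0

[X./../.X/.O] O move#1: (0,1):+0/XO/../.X/.O*, (1,0):+0/X./O./.X/.O, (1,1):+0/X./.O/.X/.O, (2,0):+0/X./../OX/.O, (3,0):+0/X./../.X/OO
[XO/../.X/.O] X move#2: (1,0):+0/XO/X./.X/.O*, (1,1):+0/XO/.X/.X/.O, (2,0):+0/XO/../XX/.O, (3,0):+0/XO/../.X/XO
[XO/X./.X/.O] O move#3: (1,1):-1/XO/XO/.X/.O, (2,0):+0/XO/X./OX/.O*, (3,0):-1/XO/X./.X/OO
[XO/X./OX/.O] X move#4: (1,1):+0/XO/XX/OX/.O*, (3,0):+0/XO/X./OX/XO
[XO/XX/OX/.O] O move#5: (3,0):+0/XO/XX/OX/OO*
[XO/XX/OX/OO] end (terminal +0, X#6); searched X./../.X/.O to 7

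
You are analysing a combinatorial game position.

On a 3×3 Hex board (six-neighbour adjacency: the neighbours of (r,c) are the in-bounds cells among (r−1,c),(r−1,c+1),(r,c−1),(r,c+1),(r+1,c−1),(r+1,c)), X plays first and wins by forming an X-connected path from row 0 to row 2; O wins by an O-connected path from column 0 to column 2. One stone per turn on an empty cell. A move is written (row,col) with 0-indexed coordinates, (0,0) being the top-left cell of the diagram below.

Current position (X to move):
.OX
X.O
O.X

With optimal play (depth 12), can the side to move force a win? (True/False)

X winning at [.OX/X.O/O.X]: False

p1 X@[.OX/X.O/O.X]: (0,0)[XOX/X.O/O.X]-1* (1,1)[.OX/XXO/O.X]-1 (2,1)[.OX/X.O/OXX]-1
p2 O@[XOX/X.O/O.X]: (1,1)[XOX/XOO/O.X]+1* (2,1)[XOX/X.O/OOX]+1
p3 X@[XOX/XOO/O.X] terminal -1; root [.OX/X.O/O.X] d12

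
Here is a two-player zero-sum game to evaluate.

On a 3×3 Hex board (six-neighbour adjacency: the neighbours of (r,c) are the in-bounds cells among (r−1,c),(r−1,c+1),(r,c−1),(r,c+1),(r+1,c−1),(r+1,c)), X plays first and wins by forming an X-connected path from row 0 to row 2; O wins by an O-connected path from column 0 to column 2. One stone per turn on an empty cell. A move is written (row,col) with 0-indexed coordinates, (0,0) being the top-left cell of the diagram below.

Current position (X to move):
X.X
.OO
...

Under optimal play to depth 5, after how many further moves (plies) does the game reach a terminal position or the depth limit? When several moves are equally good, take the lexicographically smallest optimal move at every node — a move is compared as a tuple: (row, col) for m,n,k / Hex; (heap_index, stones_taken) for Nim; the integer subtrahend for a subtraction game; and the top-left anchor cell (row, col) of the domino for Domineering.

[X.X/.OO/...] X move#1: (0,1):-1/XXX/.OO/...*, (1,0):-1/X.X/XOO/..., (2,0):-1/X.X/.OO/X.., (2,1):-1/X.X/.OO/.X., (2,2):-1/X.X/.OO/..X
[XXX/.OO/...] O move#2: (1,0):+1/XXX/OOO/...*, (2,0):+1/XXX/.OO/O.., (2,1):+1/XXX/.OO/.O., (2,2):+1/XXX/.OO/..O
[XXX/OOO/...] end (terminal -1, X#3); searched X.X/.OO/... to 5

PV length from [X.X/.OO/...]: 2 plies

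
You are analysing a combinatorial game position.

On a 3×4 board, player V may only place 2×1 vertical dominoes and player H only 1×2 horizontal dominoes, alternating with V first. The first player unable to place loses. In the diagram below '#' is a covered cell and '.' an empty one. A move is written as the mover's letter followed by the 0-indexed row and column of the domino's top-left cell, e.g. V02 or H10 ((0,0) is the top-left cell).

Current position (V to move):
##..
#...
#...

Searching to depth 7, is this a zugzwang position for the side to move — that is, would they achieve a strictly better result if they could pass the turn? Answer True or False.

[##../#.../#...] V move#1: V02:+1/###./#.#./#...*, V03:-1/##.#/#..#/#..., V11:-1/##../##../##.., V12:+1/##../#.#./#.#., V13:-1/##../#..#/#..#
[###./#.#./#...] H move#2: H21:-1/###./#.#./###.*, H22:-1/###./#.#./#.##
[###./#.#./###.] V move#3: V03:+1/####/#.##/###.*, V13:+1/###./#.##/####
[####/#.##/###.] end (terminal -1, H#4); searched ##../#.../#... to 7
suppose V passes — search the same position with H to move:
pass> [##../#.../#...] H move#1: H02:-1/####/#.../#..., H11:+1/##../###./#...*, H12:+1/##../#.##/#..., H21:-1/##../#.../###., H22:-1/##../#.../#.##
pass> [##../###./#...] V move#2: V03:-1/##.#/####/#...*, V13:-1/##../####/#..#
pass> [##.#/####/#...] H move#3: H21:+1/##.#/####/###.*, H22:+1/##.#/####/#.##
pass> [##.#/####/###.] end (terminal -1, V#4); searched ##../#.../#... to 7
for V: play +1, pass -1

zugzwang(##../#.../#..., V) = False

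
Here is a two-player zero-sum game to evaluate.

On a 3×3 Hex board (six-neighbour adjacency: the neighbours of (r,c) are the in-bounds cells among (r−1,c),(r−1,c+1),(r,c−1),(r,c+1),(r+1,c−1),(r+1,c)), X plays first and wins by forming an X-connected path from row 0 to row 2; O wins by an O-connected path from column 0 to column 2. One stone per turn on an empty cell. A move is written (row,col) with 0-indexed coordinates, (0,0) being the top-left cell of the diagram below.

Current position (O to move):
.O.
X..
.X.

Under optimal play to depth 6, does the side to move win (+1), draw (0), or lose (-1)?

[.O./X../.X.] O move#1: (0,0):-1/OO./X../.X., (0,2):-1/.OO/X../.X., (1,1):+1/.O./XO./.X.*, (1,2):-1/.O./X.O/.X., (2,0):-1/.O./X../OX., (2,2):-1/.O./X../.XO
[.O./XO./.X.] X move#2: (0,0):-1/XO./XO./.X.*, (0,2):-1/.OX/XO./.X., (1,2):-1/.O./XOX/.X., (2,0):-1/.O./XO./XX., (2,2):-1/.O./XO./.XX
[XO./XO./.X.] O move#3: (0,2):-1/XOO/XO./.X., (1,2):-1/XO./XOO/.X., (2,0):+1/XO./XO./OX.*, (2,2):-1/XO./XO./.XO
[XO./XO./OX.] X move#4: (0,2):-1/XOX/XO./OX.*, (1,2):-1/XO./XOX/OX., (2,2):-1/XO./XO./OXX
[XOX/XO./OX.] O move#5: (1,2):+1/XOX/XOO/OX.*, (2,2):-1/XOX/XO./OXO
[XOX/XOO/OX.] end (terminal -1, X#6); searched .O./X../.X. to 6

value(.O./X../.X., O) = +1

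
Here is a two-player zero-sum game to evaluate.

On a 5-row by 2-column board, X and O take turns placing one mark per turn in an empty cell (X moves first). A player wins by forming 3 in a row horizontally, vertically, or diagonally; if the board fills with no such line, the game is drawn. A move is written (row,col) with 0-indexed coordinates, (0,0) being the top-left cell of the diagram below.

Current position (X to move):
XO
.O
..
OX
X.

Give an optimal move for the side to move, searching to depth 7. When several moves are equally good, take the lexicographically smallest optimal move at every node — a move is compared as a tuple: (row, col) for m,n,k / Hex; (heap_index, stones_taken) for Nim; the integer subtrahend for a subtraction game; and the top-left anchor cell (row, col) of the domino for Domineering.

X's best at [XO/.O/../OX/X.]: (2,1)

[XO/.O/../OX/X.] X move#1: (1,0):-1/XO/XO/../OX/X., (2,0):-1/XO/.O/X./OX/X., (2,1):+0/XO/.O/.X/OX/X.*, (4,1):-1/XO/.O/../OX/XX
[XO/.O/.X/OX/X.] O move#2: (1,0):-1/XO/OO/.X/OX/X., (2,0):-1/XO/.O/OX/OX/X., (4,1):+0/XO/.O/.X/OX/XO*
[XO/.O/.X/OX/XO] X move#3: (1,0):+0/XO/XO/.X/OX/XO*, (2,0):+0/XO/.O/XX/OX/XO
[XO/XO/.X/OX/XO] O move#4: (2,0):+0/XO/XO/OX/OX/XO*
[XO/XO/OX/OX/XO] end (terminal +0, X#5); searched XO/.O/../OX/X. to 7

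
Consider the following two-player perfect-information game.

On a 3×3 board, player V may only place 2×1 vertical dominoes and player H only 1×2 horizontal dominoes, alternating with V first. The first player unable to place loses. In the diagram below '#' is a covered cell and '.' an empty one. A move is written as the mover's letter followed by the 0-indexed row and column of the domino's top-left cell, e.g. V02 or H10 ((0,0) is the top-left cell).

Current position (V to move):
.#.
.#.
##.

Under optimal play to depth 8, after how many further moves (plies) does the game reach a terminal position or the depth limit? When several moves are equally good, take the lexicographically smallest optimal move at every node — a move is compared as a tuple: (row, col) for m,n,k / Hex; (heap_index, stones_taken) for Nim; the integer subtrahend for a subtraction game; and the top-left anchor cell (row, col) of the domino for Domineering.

p1 V@[.#./.#./##.]: V00[##./##./##.]+1* V02[.##/.##/##.]+1 V12[.#./.##/###]+1
p2 H@[##./##./##.] terminal -1; root [.#./.#./##.] d8

PV length from [.#./.#./##.]: 1 ply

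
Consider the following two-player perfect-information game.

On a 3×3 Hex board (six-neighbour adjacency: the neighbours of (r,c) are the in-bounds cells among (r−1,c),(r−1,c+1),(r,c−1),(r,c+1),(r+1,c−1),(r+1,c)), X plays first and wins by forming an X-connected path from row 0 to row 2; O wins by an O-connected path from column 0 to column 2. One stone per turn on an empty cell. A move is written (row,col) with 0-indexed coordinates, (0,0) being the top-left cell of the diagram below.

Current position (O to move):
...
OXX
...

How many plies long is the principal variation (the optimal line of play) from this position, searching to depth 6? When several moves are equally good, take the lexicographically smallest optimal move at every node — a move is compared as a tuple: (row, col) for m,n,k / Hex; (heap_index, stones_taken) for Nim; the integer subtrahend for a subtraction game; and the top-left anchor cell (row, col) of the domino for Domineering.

PV length from [.../OXX/...]: 4 plies

[.../OXX/...] O move#1: (0,0):-1/O../OXX/...*, (0,1):-1/.O./OXX/..., (0,2):-1/..O/OXX/..., (2,0):-1/.../OXX/O.., (2,1):-1/.../OXX/.O., (2,2):-1/.../OXX/..O
[O../OXX/...] X move#2: (0,1):+1/OX./OXX/...*, (0,2):+1/O.X/OXX/..., (2,0):+1/O../OXX/X.., (2,1):+1/O../OXX/.X., (2,2):+1/O../OXX/..X
[OX./OXX/...] O move#3: (0,2):-1/OXO/OXX/...*, (2,0):-1/OX./OXX/O.., (2,1):-1/OX./OXX/.O., (2,2):-1/OX./OXX/..O
[OXO/OXX/...] X move#4: (2,0):+1/OXO/OXX/X..*, (2,1):+1/OXO/OXX/.X., (2,2):+1/OXO/OXX/..X
[OXO/OXX/X..] end (terminal -1, O#5); searched .../OXX/... to 6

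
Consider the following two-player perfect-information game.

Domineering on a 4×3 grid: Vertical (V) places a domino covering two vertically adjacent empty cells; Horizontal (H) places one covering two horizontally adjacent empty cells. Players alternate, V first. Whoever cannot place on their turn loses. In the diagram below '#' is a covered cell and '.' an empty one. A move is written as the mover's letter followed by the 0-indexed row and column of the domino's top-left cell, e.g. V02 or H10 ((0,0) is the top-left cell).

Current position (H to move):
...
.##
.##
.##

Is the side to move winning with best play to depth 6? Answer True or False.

ply 1, H at .../.##/.##/.## | H00=-1→##./.##/.##/.##*; H01=-1→.##/.##/.##/.##
ply 2, V at ##./.##/.##/.## | V10=+1→##./###/###/.##*; V20=+1→##./.##/###/###
ply 3: ##./###/###/.## is terminal -1 (H); from .../.##/.##/.## depth 6

H winning at [.../.##/.##/.##]: False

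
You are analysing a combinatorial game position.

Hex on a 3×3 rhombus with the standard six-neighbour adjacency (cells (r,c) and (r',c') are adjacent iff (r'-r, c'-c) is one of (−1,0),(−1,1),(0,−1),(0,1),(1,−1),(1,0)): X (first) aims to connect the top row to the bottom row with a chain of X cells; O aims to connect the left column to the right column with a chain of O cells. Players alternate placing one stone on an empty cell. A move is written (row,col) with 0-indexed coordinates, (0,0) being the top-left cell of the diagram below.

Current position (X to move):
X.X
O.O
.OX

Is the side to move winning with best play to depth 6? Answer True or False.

p1 X@[X.X/O.O/.OX]: (0,1)[XXX/O.O/.OX]-1* (1,1)[X.X/OXO/.OX]-1 (2,0)[X.X/O.O/XOX]-1
p2 O@[XXX/O.O/.OX]: (1,1)[XXX/OOO/.OX]+1* (2,0)[XXX/O.O/OOX]+1
p3 X@[XXX/OOO/.OX] terminal -1; root [X.X/O.O/.OX] d6

X winning at [X.X/O.O/.OX]: False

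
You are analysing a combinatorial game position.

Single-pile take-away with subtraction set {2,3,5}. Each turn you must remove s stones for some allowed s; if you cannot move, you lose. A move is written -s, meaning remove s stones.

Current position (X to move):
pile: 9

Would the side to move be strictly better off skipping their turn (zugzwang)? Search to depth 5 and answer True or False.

p1 X@[9]: -2[7]+1* -3[6]-1 -5[4]-1
p2 O@[7]: -2[5]-1* -3[4]-1 -5[2]-1
p3 X@[5]: -2[3]-1 -3[2]-1 -5[0]+1*
p4 O@[0] terminal -1; root [9] d5
suppose X passes — search the same position with O to move:
pass> p1 O@[9]: -2[7]+1* -3[6]-1 -5[4]-1
pass> p2 X@[7]: -2[5]-1* -3[4]-1 -5[2]-1
pass> p3 O@[5]: -2[3]-1 -3[2]-1 -5[0]+1*
pass> p4 X@[0] terminal -1; root [9] d5
for X: play +1, pass -1

zugzwang(9, X) = False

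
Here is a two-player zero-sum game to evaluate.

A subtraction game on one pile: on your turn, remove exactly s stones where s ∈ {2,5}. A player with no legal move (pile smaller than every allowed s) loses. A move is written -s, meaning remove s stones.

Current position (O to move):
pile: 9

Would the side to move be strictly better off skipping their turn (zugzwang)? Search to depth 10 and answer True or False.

zugzwang(9, O) = False

p1 O@[9]: -2[7]+1* -5[4]+1
p2 X@[7]: -2[5]-1* -5[2]-1
p3 O@[5]: -2[3]-1 -5[0]+1*
p4 X@[0] terminal -1; root [9] d10
if O skipped the turn, X would face:
~ p1 X@[9]: -2[7]+1* -5[4]+1
~ p2 O@[7]: -2[5]-1* -5[2]-1
~ p3 X@[5]: -2[3]-1 -5[0]+1*
~ p4 O@[0] terminal -1; root [9] d10
compare (O): move=+1 vs pass=-1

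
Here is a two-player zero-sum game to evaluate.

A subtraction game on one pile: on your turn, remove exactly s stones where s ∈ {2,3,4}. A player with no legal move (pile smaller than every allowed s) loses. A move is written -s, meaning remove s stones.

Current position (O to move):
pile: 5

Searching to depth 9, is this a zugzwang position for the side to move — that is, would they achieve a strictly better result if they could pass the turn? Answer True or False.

[5] O move#1: -2:-1/3, -3:-1/2, -4:+1/1*
[1] end (terminal -1, X#2); searched 5 to 9
if O skipped the turn, X would face:
~ [5] X move#1: -2:-1/3, -3:-1/2, -4:+1/1*
~ [1] end (terminal -1, O#2); searched 5 to 9
compare (O): move=+1 vs pass=-1

zugzwang(5, O) = False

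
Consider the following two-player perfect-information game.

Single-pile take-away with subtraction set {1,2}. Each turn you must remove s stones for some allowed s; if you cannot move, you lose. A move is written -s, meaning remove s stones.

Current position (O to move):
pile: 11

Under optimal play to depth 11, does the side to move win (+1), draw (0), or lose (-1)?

ply 1, O at 11 | -1=-1→10; -2=+1→9*
ply 2, X at 9 | -1=-1→8*; -2=-1→7
ply 3, O at 8 | -1=-1→7; -2=+1→6*
ply 4, X at 6 | -1=-1→5*; -2=-1→4
ply 5, O at 5 | -1=-1→4; -2=+1→3*
ply 6, X at 3 | -1=-1→2*; -2=-1→1
ply 7, O at 2 | -1=-1→1; -2=+1→0*
ply 8: 0 is terminal -1 (X); from 11 depth 11

value(11, O) = +1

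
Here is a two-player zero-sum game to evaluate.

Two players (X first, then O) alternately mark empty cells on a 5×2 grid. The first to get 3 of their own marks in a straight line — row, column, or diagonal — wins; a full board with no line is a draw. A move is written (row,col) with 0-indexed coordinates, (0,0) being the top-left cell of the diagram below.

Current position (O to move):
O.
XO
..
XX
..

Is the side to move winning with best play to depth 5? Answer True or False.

[O./XO/../XX/..] O move#1: (0,1):-1/OO/XO/../XX/.., (2,0):+0/O./XO/O./XX/..*, (2,1):-1/O./XO/.O/XX/.., (4,0):-1/O./XO/../XX/O., (4,1):-1/O./XO/../XX/.O
[O./XO/O./XX/..] X move#2: (0,1):+0/OX/XO/O./XX/..*, (2,1):+0/O./XO/OX/XX/.., (4,0):+0/O./XO/O./XX/X., (4,1):+0/O./XO/O./XX/.X
[OX/XO/O./XX/..] O move#3: (2,1):+0/OX/XO/OO/XX/..*, (4,0):+0/OX/XO/O./XX/O., (4,1):+0/OX/XO/O./XX/.O
[OX/XO/OO/XX/..] X move#4: (4,0):+0/OX/XO/OO/XX/X.*, (4,1):+0/OX/XO/OO/XX/.X
[OX/XO/OO/XX/X.] O move#5: (4,1):+0/OX/XO/OO/XX/XO*
[OX/XO/OO/XX/XO] end (terminal +0, X#6); searched O./XO/../XX/.. to 5

O winning at [O./XO/../XX/..]: False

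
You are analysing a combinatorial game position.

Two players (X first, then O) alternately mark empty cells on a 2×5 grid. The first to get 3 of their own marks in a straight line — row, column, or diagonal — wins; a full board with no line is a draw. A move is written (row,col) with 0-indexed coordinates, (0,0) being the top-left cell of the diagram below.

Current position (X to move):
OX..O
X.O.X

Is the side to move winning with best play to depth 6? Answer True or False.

[OX..O/X.O.X] X move#1: (0,2):+0/OXX.O/X.O.X*, (0,3):+0/OX.XO/X.O.X, (1,1):+0/OX..O/XXO.X, (1,3):+0/OX..O/X.OXX
[OXX.O/X.O.X] O move#2: (0,3):+0/OXXOO/X.O.X*, (1,1):-1/OXX.O/XOO.X, (1,3):-1/OXX.O/X.OOX
[OXXOO/X.O.X] X move#3: (1,1):+0/OXXOO/XXO.X*, (1,3):+0/OXXOO/X.OXX
[OXXOO/XXO.X] O move#4: (1,3):+0/OXXOO/XXOOX*
[OXXOO/XXOOX] end (terminal +0, X#5); searched OX..O/X.O.X to 6

X winning at [OX..O/X.O.X]: False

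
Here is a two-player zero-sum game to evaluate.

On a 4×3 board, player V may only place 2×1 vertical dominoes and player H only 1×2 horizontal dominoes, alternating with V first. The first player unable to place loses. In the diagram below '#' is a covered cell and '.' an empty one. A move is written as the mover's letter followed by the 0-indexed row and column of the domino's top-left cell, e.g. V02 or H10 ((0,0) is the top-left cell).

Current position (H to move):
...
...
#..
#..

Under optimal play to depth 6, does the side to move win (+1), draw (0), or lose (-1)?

ply 1, H at .../.../#../#.. | H00=-1→##./.../#../#..*; H01=-1→.##/.../#../#..; H10=-1→.../##./#../#..; H11=-1→.../.##/#../#..; H21=-1→.../.../###/#..; H31=-1→.../.../#../###
ply 2, V at ##./.../#../#.. | V02=-1→###/..#/#../#..; V11=+1→##./.#./##./#..*; V12=+1→##./..#/#.#/#..; V21=+1→##./.../##./##.; V22=+1→##./.../#.#/#.#
ply 3, H at ##./.#./##./#.. | H31=-1→##./.#./##./###*
ply 4, V at ##./.#./##./### | V02=+1→###/.##/##./###*; V12=+1→##./.##/###/###
ply 5: ###/.##/##./### is terminal -1 (H); from .../.../#../#.. depth 6

value(.../.../#../#.., H) = -1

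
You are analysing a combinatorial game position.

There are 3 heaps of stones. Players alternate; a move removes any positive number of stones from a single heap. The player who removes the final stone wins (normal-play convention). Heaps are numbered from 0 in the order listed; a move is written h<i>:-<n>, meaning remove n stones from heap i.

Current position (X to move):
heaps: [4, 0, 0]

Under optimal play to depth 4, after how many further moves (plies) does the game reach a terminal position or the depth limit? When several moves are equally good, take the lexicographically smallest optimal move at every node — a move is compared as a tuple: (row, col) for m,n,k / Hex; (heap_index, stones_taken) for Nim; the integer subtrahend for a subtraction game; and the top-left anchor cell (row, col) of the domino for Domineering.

PV length from [(4,0,0)]: 1 ply

ply 1, X at (4,0,0) | h0:-1=-1→(3,0,0); h0:-2=-1→(2,0,0); h0:-3=-1→(1,0,0); h0:-4=+1→(0,0,0)*
ply 2: (0,0,0) is terminal -1 (O); from (4,0,0) depth 4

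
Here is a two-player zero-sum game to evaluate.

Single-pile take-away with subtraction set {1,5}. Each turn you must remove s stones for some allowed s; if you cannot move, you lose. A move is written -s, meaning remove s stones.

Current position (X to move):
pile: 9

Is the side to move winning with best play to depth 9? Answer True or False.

[9] X move#1: -1:+1/8*, -5:+1/4
[8] O move#2: -1:-1/7*, -5:-1/3
[7] X move#3: -1:+1/6*, -5:+1/2
[6] O move#4: -1:-1/5*, -5:-1/1
[5] X move#5: -1:+1/4*, -5:+1/0
[4] O move#6: -1:-1/3*
[3] X move#7: -1:+1/2*
[2] O move#8: -1:-1/1*
[1] X move#9: -1:+1/0*
[0] end (terminal -1, O#10); searched 9 to 9

X winning at [9]: True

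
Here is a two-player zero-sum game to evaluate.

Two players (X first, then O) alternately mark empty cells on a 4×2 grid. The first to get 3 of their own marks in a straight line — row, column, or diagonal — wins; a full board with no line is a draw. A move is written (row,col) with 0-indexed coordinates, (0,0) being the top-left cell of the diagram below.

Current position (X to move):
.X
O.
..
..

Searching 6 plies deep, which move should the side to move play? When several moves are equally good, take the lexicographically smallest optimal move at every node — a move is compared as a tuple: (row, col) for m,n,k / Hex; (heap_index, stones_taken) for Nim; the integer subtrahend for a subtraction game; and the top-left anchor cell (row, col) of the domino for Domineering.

[.X/O./../..] X move#1: (0,0):+0/XX/O./../..*, (1,1):+0/.X/OX/../.., (2,0):+0/.X/O./X./.., (2,1):+0/.X/O./.X/.., (3,0):+0/.X/O./../X., (3,1):-1/.X/O./../.X
[XX/O./../..] O move#2: (1,1):+0/XX/OO/../..*, (2,0):+0/XX/O./O./.., (2,1):+0/XX/O./.O/.., (3,0):+0/XX/O./../O., (3,1):+0/XX/O./../.O
[XX/OO/../..] X move#3: (2,0):+0/XX/OO/X./..*, (2,1):+0/XX/OO/.X/.., (3,0):+0/XX/OO/../X., (3,1):+0/XX/OO/../.X
[XX/OO/X./..] O move#4: (2,1):+0/XX/OO/XO/..*, (3,0):+0/XX/OO/X./O., (3,1):+0/XX/OO/X./.O
[XX/OO/XO/..] X move#5: (3,0):-1/XX/OO/XO/X., (3,1):+0/XX/OO/XO/.X*
[XX/OO/XO/.X] O move#6: (3,0):+0/XX/OO/XO/OX*
[XX/OO/XO/OX] end (terminal +0, X#7); searched .X/O./../.. to 6

X's best at [.X/O./../..]: (0,0)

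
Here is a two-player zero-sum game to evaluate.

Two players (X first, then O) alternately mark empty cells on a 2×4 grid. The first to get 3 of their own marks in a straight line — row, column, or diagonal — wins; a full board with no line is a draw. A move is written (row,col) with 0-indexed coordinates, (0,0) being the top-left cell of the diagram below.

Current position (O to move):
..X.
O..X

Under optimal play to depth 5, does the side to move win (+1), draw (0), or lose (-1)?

[..X./O..X] O move#1: (0,0):+0/O.X./O..X*, (0,1):+0/.OX./O..X, (0,3):+0/..XO/O..X, (1,1):+0/..X./OO.X, (1,2):+0/..X./O.OX
[O.X./O..X] X move#2: (0,1):+0/OXX./O..X*, (0,3):+0/O.XX/O..X, (1,1):+0/O.X./OX.X, (1,2):+0/O.X./O.XX
[OXX./O..X] O move#3: (0,3):+0/OXXO/O..X*, (1,1):-1/OXX./OO.X, (1,2):-1/OXX./O.OX
[OXXO/O..X] X move#4: (1,1):+0/OXXO/OX.X*, (1,2):+0/OXXO/O.XX
[OXXO/OX.X] O move#5: (1,2):+0/OXXO/OXOX*
[OXXO/OXOX] end (terminal +0, X#6); searched ..X./O..X to 5

value(..X./O..X, O) = 0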